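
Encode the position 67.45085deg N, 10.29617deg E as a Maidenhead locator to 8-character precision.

JP57dk58

Add 180° to longitude and 90° to latitude: 190.29617, 157.45085.
Field (20°×10°, letters A–R): 190.29617/20 → 9 → J, 157.45085/10 → 15 → P; chars JP.
Square (2°×1°, digits 0–9): 10.29617/2 → 5, 7.45085/1 → 7; chars 57.
Subsquare (5′×2.5′, letters a–x): 0.29617/0.0833333 → 3 → d, 0.45085/0.0416667 → 10 → k; chars dk.
Extended square (30″×15″, digits 0–9): 0.04617/0.00833333 → 5, 0.03418/0.00416667 → 8; chars 58.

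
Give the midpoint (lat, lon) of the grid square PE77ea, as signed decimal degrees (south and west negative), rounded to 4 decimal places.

Field P=15, E=4: +15·20° lon, +4·10° lat → SW at lon 120°, lat -50°.
Square 7, 7: +7·2° lon, +7·1° lat → SW at lon 134°, lat -43°.
Subsquare e=4, a=0: +4·0.0833333° lon, +0·0.0416667° lat → SW at lon 134.333°, lat -43°.
Cell spans 0.0833333° lon × 0.0416667° lat. Centre is SW corner plus half of each.
latitude -42.9792, longitude 134.3750.

-42.9792, 134.3750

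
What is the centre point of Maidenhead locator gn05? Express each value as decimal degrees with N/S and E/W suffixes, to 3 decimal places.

45.500° N, 59.000° W

Field G=6, N=13: +6·20° lon, +13·10° lat → SW at lon -60°, lat 40°.
Square 0, 5: +0·2° lon, +5·1° lat → SW at lon -60°, lat 45°.
Cell spans 2° lon × 1° lat. Centre is SW corner plus half of each.
latitude 45.500° N, longitude 59.000° W.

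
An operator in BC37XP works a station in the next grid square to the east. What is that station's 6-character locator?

BC47ap

Longitude subsquare x = 23; +1 → 24, wraps to 0 = a, carry into square.
Longitude square 3; +1 → 4.
The latitude characters are unchanged.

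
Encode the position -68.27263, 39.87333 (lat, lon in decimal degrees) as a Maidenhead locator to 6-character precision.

Offset from 180°W / 90°S: lon 219.8733°, lat 21.7274°.
Field: 219.8733/20 → 10 → K, 21.7274/10 → 2 → C; chars KC.
Square: 19.8733/2 → 9, 1.7274/1 → 1; chars 91.
Subsquare: 1.8733/0.0833333 → 22 → w, 0.7274/0.0416667 → 17 → r; chars wr.

KC91wr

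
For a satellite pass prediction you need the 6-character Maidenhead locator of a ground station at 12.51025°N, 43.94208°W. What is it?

GK82am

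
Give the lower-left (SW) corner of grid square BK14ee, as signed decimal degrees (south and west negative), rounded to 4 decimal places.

14.1667, -157.6667

Field B=1, K=10: +1·20° lon, +10·10° lat → SW at lon -160°, lat 10°.
Square 1, 4: +1·2° lon, +4·1° lat → SW at lon -158°, lat 14°.
Subsquare e=4, e=4: +4·0.0833333° lon, +4·0.0416667° lat → SW at lon -157.667°, lat 14.1667°.
latitude 14.1667, longitude -157.6667.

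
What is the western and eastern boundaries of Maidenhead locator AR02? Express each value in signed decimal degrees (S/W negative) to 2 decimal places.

-180.00, -178.00

Field A=0, R=17: +0·20° lon, +17·10° lat → SW at lon -180°, lat 80°.
Square 0, 2: +0·2° lon, +2·1° lat → SW at lon -180°, lat 82°.
Cell spans 2° lon × 1° lat.
west -180.00, east -178.00.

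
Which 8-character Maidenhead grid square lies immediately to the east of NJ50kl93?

Longitude extended square 9; +1 → 10, wraps to 0, carry into subsquare.
Longitude subsquare k = 10; +1 → 11 = l.
The latitude characters are unchanged.

NJ50ll03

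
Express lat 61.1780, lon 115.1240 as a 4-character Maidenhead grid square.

Offset from 180°W / 90°S: lon 295.12°, lat 151.18°.
Field: 295.12/20 → 14 → O, 151.18/10 → 15 → P; chars OP.
Square: 15.12/2 → 7, 1.18/1 → 1; chars 71.

OP71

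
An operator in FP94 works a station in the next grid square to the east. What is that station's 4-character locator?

Longitude square 9; +1 → 10, wraps to 0, carry into field.
Longitude field F = 5; +1 → 6 = G.
The latitude characters are unchanged.

GP04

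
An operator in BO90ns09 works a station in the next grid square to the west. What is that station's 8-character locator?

BO90ms99

Longitude extended square 0; −1 → -1, wraps to 9, carry into subsquare.
Longitude subsquare n = 13; −1 → 12 = m.
The latitude characters are unchanged.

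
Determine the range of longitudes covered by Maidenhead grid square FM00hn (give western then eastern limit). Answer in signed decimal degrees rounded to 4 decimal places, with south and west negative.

-79.4167, -79.3333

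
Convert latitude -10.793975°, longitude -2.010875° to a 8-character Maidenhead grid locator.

IH89xe89

Offset from 180°W / 90°S: lon 177.98913°, lat 79.20602°.
Field: 177.98913/20 → 8 → I, 79.20602/10 → 7 → H; chars IH.
Square: 17.98913/2 → 8, 9.20602/1 → 9; chars 89.
Subsquare: 1.98913/0.0833333 → 23 → x, 0.20602/0.0416667 → 4 → e; chars xe.
Extended square: 0.07246/0.00833333 → 8, 0.03936/0.00416667 → 9; chars 89.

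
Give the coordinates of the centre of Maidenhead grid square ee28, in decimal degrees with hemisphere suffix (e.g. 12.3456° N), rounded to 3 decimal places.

41.500° S, 95.000° W

Field E=4, E=4: +4·20° lon, +4·10° lat → SW at lon -100°, lat -50°.
Square 2, 8: +2·2° lon, +8·1° lat → SW at lon -96°, lat -42°.
Cell spans 2° lon × 1° lat. Centre is SW corner plus half of each.
latitude 41.500° S, longitude 95.000° W.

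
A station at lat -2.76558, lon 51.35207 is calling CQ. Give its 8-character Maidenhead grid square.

LI57qf26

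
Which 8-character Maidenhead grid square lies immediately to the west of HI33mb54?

HI33mb44

Longitude extended square 5; −1 → 4.
The latitude characters are unchanged.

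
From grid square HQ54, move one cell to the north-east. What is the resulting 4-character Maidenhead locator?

HQ65

Longitude square 5; +1 → 6.
Latitude square 4; +1 → 5.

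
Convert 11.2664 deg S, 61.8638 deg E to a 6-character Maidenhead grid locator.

MH08wr

Add 180° to longitude and 90° to latitude: 241.8638, 78.7336.
Field: 241.8638/20 → 12 → M, 78.7336/10 → 7 → H; chars MH.
Square: 1.8638/2 → 0, 8.7336/1 → 8; chars 08.
Subsquare: 1.8638/0.0833333 → 22 → w, 0.7336/0.0416667 → 17 → r; chars wr.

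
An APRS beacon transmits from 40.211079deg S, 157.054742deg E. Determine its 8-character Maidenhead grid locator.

Shift to the Maidenhead origin (180°W, 90°S): lon 337.05474, lat 49.78892.
Field: lon ⌊337.05474/20⌋ = 16 → Q; lat ⌊49.78892/10⌋ = 4 → E.
Square: lon ⌊17.05474/2⌋ = 8; lat ⌊9.78892/1⌋ = 9.
Subsquare: lon ⌊1.05474/0.0833333⌋ = 12 → m; lat ⌊0.78892/0.0416667⌋ = 18 → s.
Extended square: lon ⌊0.05474/0.00833333⌋ = 6; lat ⌊0.03892/0.00416667⌋ = 9.

QE89ms69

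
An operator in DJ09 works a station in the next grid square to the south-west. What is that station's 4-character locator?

CJ98

Longitude square 0; −1 → -1, wraps to 9, carry into field.
Longitude field D = 3; −1 → 2 = C.
Latitude square 9; −1 → 8.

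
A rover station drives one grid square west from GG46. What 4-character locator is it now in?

GG36

Longitude square 4; −1 → 3.
The latitude characters are unchanged.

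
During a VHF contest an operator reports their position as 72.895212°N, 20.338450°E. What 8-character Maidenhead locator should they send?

Shift to the Maidenhead origin (180°W, 90°S): lon 200.33845, lat 162.89521.
Field (20°×10°, letters A–R): lon ⌊200.33845/20⌋ = 10 → K; lat ⌊162.89521/10⌋ = 16 → Q.
Square (2°×1°, digits 0–9): lon ⌊0.33845/2⌋ = 0; lat ⌊2.89521/1⌋ = 2.
Subsquare (5′×2.5′, letters a–x): lon ⌊0.33845/0.0833333⌋ = 4 → e; lat ⌊0.89521/0.0416667⌋ = 21 → v.
Extended square (30″×15″, digits 0–9): lon ⌊0.00512/0.00833333⌋ = 0; lat ⌊0.02021/0.00416667⌋ = 4.

KQ02ev04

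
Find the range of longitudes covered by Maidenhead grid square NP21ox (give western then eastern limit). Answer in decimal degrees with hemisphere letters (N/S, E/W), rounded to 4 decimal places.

Field N=13, P=15: +13·20° lon, +15·10° lat → SW at lon 80°, lat 60°.
Square 2, 1: +2·2° lon, +1·1° lat → SW at lon 84°, lat 61°.
Subsquare o=14, x=23: +14·0.0833333° lon, +23·0.0416667° lat → SW at lon 85.1667°, lat 61.9583°.
Cell spans 0.0833333° lon × 0.0416667° lat.
west 85.1667° E, east 85.2500° E.

85.1667° E, 85.2500° E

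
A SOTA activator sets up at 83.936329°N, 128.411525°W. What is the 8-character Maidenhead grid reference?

CR53tw04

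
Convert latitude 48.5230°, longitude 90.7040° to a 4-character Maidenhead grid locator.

NN58

Add 180° to longitude and 90° to latitude: 270.70, 138.52.
Field (20°×10°, letters A–R): lon ⌊270.70/20⌋ = 13 → N; lat ⌊138.52/10⌋ = 13 → N.
Square (2°×1°, digits 0–9): lon ⌊10.70/2⌋ = 5; lat ⌊8.52/1⌋ = 8.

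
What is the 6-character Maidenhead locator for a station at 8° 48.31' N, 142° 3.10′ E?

QJ18at

Offset from 180°W / 90°S: lon 322.0517°, lat 98.8052°.
Field: lon ⌊322.0517/20⌋ = 16 → Q; lat ⌊98.8052/10⌋ = 9 → J.
Square: lon ⌊2.0517/2⌋ = 1; lat ⌊8.8052/1⌋ = 8.
Subsquare: lon ⌊0.0517/0.0833333⌋ = 0 → a; lat ⌊0.8052/0.0416667⌋ = 19 → t.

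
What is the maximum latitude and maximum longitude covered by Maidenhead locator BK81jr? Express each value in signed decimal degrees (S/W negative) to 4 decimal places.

11.7500, -143.1667

Field B=1, K=10: +1·20° lon, +10·10° lat → SW at lon -160°, lat 10°.
Square 8, 1: +8·2° lon, +1·1° lat → SW at lon -144°, lat 11°.
Subsquare j=9, r=17: +9·0.0833333° lon, +17·0.0416667° lat → SW at lon -143.25°, lat 11.7083°.
Cell spans 0.0833333° lon × 0.0416667° lat. NE corner is SW corner plus one full cell.
latitude 11.7500, longitude -143.1667.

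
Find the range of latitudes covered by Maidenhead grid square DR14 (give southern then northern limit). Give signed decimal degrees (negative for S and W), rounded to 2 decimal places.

Field D=3, R=17: +3·20° lon, +17·10° lat → SW at lon -120°, lat 80°.
Square 1, 4: +1·2° lon, +4·1° lat → SW at lon -118°, lat 84°.
Cell spans 2° lon × 1° lat.
south 84.00, north 85.00.

84.00, 85.00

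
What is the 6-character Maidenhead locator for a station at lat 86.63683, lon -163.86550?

Offset from 180°W / 90°S: lon 16.1345°, lat 176.6368°.
Field (20°×10°, letters A–R): 16.1345/20 → 0 → A, 176.6368/10 → 17 → R; chars AR.
Square (2°×1°, digits 0–9): 16.1345/2 → 8, 6.6368/1 → 6; chars 86.
Subsquare (5′×2.5′, letters a–x): 0.1345/0.0833333 → 1 → b, 0.6368/0.0416667 → 15 → p; chars bp.

AR86bp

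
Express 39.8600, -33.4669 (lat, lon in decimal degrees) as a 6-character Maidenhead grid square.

HM39gu

Add 180° to longitude and 90° to latitude: 146.5331, 129.8600.
Field (20°×10°, letters A–R): lon ⌊146.5331/20⌋ = 7 → H; lat ⌊129.8600/10⌋ = 12 → M.
Square (2°×1°, digits 0–9): lon ⌊6.5331/2⌋ = 3; lat ⌊9.8600/1⌋ = 9.
Subsquare (5′×2.5′, letters a–x): lon ⌊0.5331/0.0833333⌋ = 6 → g; lat ⌊0.8600/0.0416667⌋ = 20 → u.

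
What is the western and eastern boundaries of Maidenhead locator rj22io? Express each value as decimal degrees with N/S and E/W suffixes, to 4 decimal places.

164.6667° E, 164.7500° E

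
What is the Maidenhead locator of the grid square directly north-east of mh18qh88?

Longitude extended square 8; +1 → 9.
Latitude extended square 8; +1 → 9.

MH18qh99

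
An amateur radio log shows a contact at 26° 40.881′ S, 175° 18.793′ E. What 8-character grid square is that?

RG73ph76

Offset from 180°W / 90°S: lon 355.31322°, lat 63.31865°.
Field: lon ⌊355.31322/20⌋ = 17 → R; lat ⌊63.31865/10⌋ = 6 → G.
Square: lon ⌊15.31322/2⌋ = 7; lat ⌊3.31865/1⌋ = 3.
Subsquare: lon ⌊1.31322/0.0833333⌋ = 15 → p; lat ⌊0.31865/0.0416667⌋ = 7 → h.
Extended square: lon ⌊0.06322/0.00833333⌋ = 7; lat ⌊0.02698/0.00416667⌋ = 6.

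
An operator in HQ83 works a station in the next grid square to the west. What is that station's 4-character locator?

HQ73

Longitude square 8; −1 → 7.
The latitude characters are unchanged.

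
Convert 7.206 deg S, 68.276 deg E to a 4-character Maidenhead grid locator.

MI42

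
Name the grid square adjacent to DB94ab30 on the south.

DB94aa39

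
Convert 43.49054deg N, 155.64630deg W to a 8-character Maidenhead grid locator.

BN23el27

Add 180° to longitude and 90° to latitude: 24.35370, 133.49054.
Field: 24.35370/20 → 1 → B, 133.49054/10 → 13 → N; chars BN.
Square: 4.35370/2 → 2, 3.49054/1 → 3; chars 23.
Subsquare: 0.35370/0.0833333 → 4 → e, 0.49054/0.0416667 → 11 → l; chars el.
Extended square: 0.02037/0.00833333 → 2, 0.03221/0.00416667 → 7; chars 27.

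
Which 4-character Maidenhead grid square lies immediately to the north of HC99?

HD90

Latitude square 9; +1 → 10, wraps to 0, carry into field.
Latitude field C = 2; +1 → 3 = D.
The longitude characters are unchanged.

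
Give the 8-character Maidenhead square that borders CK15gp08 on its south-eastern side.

CK15gp17

Longitude extended square 0; +1 → 1.
Latitude extended square 8; −1 → 7.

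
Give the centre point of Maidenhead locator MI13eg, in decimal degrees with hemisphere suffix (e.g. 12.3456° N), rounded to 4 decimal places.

6.7292° S, 62.3750° E

Field M=12, I=8: +12·20° lon, +8·10° lat → SW at lon 60°, lat -10°.
Square 1, 3: +1·2° lon, +3·1° lat → SW at lon 62°, lat -7°.
Subsquare e=4, g=6: +4·0.0833333° lon, +6·0.0416667° lat → SW at lon 62.3333°, lat -6.75°.
Cell spans 0.0833333° lon × 0.0416667° lat. Centre is SW corner plus half of each.
latitude 6.7292° S, longitude 62.3750° E.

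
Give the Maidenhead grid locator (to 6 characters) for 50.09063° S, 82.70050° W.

ED89pv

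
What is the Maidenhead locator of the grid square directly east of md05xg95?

Longitude extended square 9; +1 → 10, wraps to 0, carry into subsquare.
Longitude subsquare x = 23; +1 → 24, wraps to 0 = a, carry into square.
Longitude square 0; +1 → 1.
The latitude characters are unchanged.

MD15ag05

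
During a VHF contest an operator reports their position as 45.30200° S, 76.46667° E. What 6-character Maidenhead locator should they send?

Shift to the Maidenhead origin (180°W, 90°S): lon 256.4667, lat 44.6980.
Field: lon ⌊256.4667/20⌋ = 12 → M; lat ⌊44.6980/10⌋ = 4 → E.
Square: lon ⌊16.4667/2⌋ = 8; lat ⌊4.6980/1⌋ = 4.
Subsquare: lon ⌊0.4667/0.0833333⌋ = 5 → f; lat ⌊0.6980/0.0416667⌋ = 16 → q.

ME84fq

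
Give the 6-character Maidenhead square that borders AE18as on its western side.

AE08xs

Longitude subsquare a = 0; −1 → -1, wraps to 23 = x, carry into square.
Longitude square 1; −1 → 0.
The latitude characters are unchanged.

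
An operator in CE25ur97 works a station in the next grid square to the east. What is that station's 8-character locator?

CE25vr07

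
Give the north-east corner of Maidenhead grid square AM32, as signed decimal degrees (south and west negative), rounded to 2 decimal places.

Field A=0, M=12: +0·20° lon, +12·10° lat → SW at lon -180°, lat 30°.
Square 3, 2: +3·2° lon, +2·1° lat → SW at lon -174°, lat 32°.
Cell spans 2° lon × 1° lat. NE corner is SW corner plus one full cell.
latitude 33.00, longitude -172.00.

33.00, -172.00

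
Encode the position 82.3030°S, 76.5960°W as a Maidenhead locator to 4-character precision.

Shift to the Maidenhead origin (180°W, 90°S): lon 103.40, lat 7.70.
Field (20°×10°, letters A–R): 103.40/20 → 5 → F, 7.70/10 → 0 → A; chars FA.
Square (2°×1°, digits 0–9): 3.40/2 → 1, 7.70/1 → 7; chars 17.

FA17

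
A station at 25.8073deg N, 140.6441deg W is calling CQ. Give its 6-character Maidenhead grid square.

Offset from 180°W / 90°S: lon 39.3559°, lat 115.8073°.
Field (20°×10°, letters A–R): 39.3559/20 → 1 → B, 115.8073/10 → 11 → L; chars BL.
Square (2°×1°, digits 0–9): 19.3559/2 → 9, 5.8073/1 → 5; chars 95.
Subsquare (5′×2.5′, letters a–x): 1.3559/0.0833333 → 16 → q, 0.8073/0.0416667 → 19 → t; chars qt.

BL95qt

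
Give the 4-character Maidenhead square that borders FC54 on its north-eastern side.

FC65

Longitude square 5; +1 → 6.
Latitude square 4; +1 → 5.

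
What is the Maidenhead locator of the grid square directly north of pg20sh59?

PG20si50

Latitude extended square 9; +1 → 10, wraps to 0, carry into subsquare.
Latitude subsquare h = 7; +1 → 8 = i.
The longitude characters are unchanged.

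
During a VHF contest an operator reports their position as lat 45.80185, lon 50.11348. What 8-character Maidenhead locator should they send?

LN55bt32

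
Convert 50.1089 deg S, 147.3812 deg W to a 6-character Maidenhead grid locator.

Shift to the Maidenhead origin (180°W, 90°S): lon 32.6188, lat 39.8911.
Field: lon ⌊32.6188/20⌋ = 1 → B; lat ⌊39.8911/10⌋ = 3 → D.
Square: lon ⌊12.6188/2⌋ = 6; lat ⌊9.8911/1⌋ = 9.
Subsquare: lon ⌊0.6188/0.0833333⌋ = 7 → h; lat ⌊0.8911/0.0416667⌋ = 21 → v.

BD69hv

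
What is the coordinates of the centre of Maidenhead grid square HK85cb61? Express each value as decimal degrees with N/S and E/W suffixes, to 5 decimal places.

Field H=7, K=10: +7·20° lon, +10·10° lat → SW at lon -40°, lat 10°.
Square 8, 5: +8·2° lon, +5·1° lat → SW at lon -24°, lat 15°.
Subsquare c=2, b=1: +2·0.0833333° lon, +1·0.0416667° lat → SW at lon -23.8333°, lat 15.0417°.
Extended square 6, 1: +6·0.00833333° lon, +1·0.00416667° lat → SW at lon -23.7833°, lat 15.0458°.
Cell spans 0.00833333° lon × 0.00416667° lat. Centre is SW corner plus half of each.
latitude 15.04792° N, longitude 23.77917° W.

15.04792° N, 23.77917° W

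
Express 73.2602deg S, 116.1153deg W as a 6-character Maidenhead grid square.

Shift to the Maidenhead origin (180°W, 90°S): lon 63.8847, lat 16.7398.
Field: 63.8847/20 → 3 → D, 16.7398/10 → 1 → B; chars DB.
Square: 3.8847/2 → 1, 6.7398/1 → 6; chars 16.
Subsquare: 1.8847/0.0833333 → 22 → w, 0.7398/0.0416667 → 17 → r; chars wr.

DB16wr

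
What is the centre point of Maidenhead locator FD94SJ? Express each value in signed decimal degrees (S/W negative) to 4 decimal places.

Field F=5, D=3: +5·20° lon, +3·10° lat → SW at lon -80°, lat -60°.
Square 9, 4: +9·2° lon, +4·1° lat → SW at lon -62°, lat -56°.
Subsquare s=18, j=9: +18·0.0833333° lon, +9·0.0416667° lat → SW at lon -60.5°, lat -55.625°.
Cell spans 0.0833333° lon × 0.0416667° lat. Centre is SW corner plus half of each.
latitude -55.6042, longitude -60.4583.

-55.6042, -60.4583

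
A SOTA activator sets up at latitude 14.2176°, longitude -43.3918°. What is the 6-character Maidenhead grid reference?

GK84hf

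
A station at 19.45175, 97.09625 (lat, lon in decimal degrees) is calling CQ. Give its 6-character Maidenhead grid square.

NK89nk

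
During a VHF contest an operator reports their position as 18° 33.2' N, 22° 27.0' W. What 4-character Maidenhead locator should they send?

HK88

Offset from 180°W / 90°S: lon 157.55°, lat 108.55°.
Field (20°×10°, letters A–R): 157.55/20 → 7 → H, 108.55/10 → 10 → K; chars HK.
Square (2°×1°, digits 0–9): 17.55/2 → 8, 8.55/1 → 8; chars 88.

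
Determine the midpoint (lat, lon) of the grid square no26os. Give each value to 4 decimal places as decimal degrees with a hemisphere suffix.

Field N=13, O=14: +13·20° lon, +14·10° lat → SW at lon 80°, lat 50°.
Square 2, 6: +2·2° lon, +6·1° lat → SW at lon 84°, lat 56°.
Subsquare o=14, s=18: +14·0.0833333° lon, +18·0.0416667° lat → SW at lon 85.1667°, lat 56.75°.
Cell spans 0.0833333° lon × 0.0416667° lat. Centre is SW corner plus half of each.
latitude 56.7708° N, longitude 85.2083° E.

56.7708° N, 85.2083° E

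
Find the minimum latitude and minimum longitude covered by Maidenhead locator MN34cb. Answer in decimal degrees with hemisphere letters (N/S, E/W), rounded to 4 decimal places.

Field M=12, N=13: +12·20° lon, +13·10° lat → SW at lon 60°, lat 40°.
Square 3, 4: +3·2° lon, +4·1° lat → SW at lon 66°, lat 44°.
Subsquare c=2, b=1: +2·0.0833333° lon, +1·0.0416667° lat → SW at lon 66.1667°, lat 44.0417°.
latitude 44.0417° N, longitude 66.1667° E.

44.0417° N, 66.1667° E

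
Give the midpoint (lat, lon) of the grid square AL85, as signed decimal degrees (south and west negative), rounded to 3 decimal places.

25.500, -163.000

Field A=0, L=11: +0·20° lon, +11·10° lat → SW at lon -180°, lat 20°.
Square 8, 5: +8·2° lon, +5·1° lat → SW at lon -164°, lat 25°.
Cell spans 2° lon × 1° lat. Centre is SW corner plus half of each.
latitude 25.500, longitude -163.000.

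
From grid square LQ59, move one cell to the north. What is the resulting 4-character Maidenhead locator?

LR50

Latitude square 9; +1 → 10, wraps to 0, carry into field.
Latitude field Q = 16; +1 → 17 = R.
The longitude characters are unchanged.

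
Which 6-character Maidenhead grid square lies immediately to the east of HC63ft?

HC63gt

Longitude subsquare f = 5; +1 → 6 = g.
The latitude characters are unchanged.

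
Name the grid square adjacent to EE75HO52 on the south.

EE75ho51

Latitude extended square 2; −1 → 1.
The longitude characters are unchanged.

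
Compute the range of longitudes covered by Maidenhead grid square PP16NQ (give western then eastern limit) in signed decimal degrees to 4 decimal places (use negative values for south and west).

Field P=15, P=15: +15·20° lon, +15·10° lat → SW at lon 120°, lat 60°.
Square 1, 6: +1·2° lon, +6·1° lat → SW at lon 122°, lat 66°.
Subsquare n=13, q=16: +13·0.0833333° lon, +16·0.0416667° lat → SW at lon 123.083°, lat 66.6667°.
Cell spans 0.0833333° lon × 0.0416667° lat.
west 123.0833, east 123.1667.

123.0833, 123.1667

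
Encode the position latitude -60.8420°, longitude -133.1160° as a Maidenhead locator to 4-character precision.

Add 180° to longitude and 90° to latitude: 46.88, 29.16.
Field: 46.88/20 → 2 → C, 29.16/10 → 2 → C; chars CC.
Square: 6.88/2 → 3, 9.16/1 → 9; chars 39.

CC39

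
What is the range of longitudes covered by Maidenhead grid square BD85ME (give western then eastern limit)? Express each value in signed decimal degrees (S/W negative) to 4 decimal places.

-143.0000, -142.9167

Field B=1, D=3: +1·20° lon, +3·10° lat → SW at lon -160°, lat -60°.
Square 8, 5: +8·2° lon, +5·1° lat → SW at lon -144°, lat -55°.
Subsquare m=12, e=4: +12·0.0833333° lon, +4·0.0416667° lat → SW at lon -143°, lat -54.8333°.
Cell spans 0.0833333° lon × 0.0416667° lat.
west -143.0000, east -142.9167.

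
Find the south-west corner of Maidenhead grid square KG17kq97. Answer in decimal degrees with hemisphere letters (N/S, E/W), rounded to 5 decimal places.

22.30417° S, 22.90833° E

Field K=10, G=6: +10·20° lon, +6·10° lat → SW at lon 20°, lat -30°.
Square 1, 7: +1·2° lon, +7·1° lat → SW at lon 22°, lat -23°.
Subsquare k=10, q=16: +10·0.0833333° lon, +16·0.0416667° lat → SW at lon 22.8333°, lat -22.3333°.
Extended square 9, 7: +9·0.00833333° lon, +7·0.00416667° lat → SW at lon 22.9083°, lat -22.3042°.
latitude 22.30417° S, longitude 22.90833° E.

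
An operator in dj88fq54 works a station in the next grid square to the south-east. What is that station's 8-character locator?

Longitude extended square 5; +1 → 6.
Latitude extended square 4; −1 → 3.

DJ88fq63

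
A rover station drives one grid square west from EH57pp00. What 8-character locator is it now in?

EH57op90

Longitude extended square 0; −1 → -1, wraps to 9, carry into subsquare.
Longitude subsquare p = 15; −1 → 14 = o.
The latitude characters are unchanged.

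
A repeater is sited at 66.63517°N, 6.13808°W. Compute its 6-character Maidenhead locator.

IP66wp

Offset from 180°W / 90°S: lon 173.8619°, lat 156.6352°.
Field (20°×10°, letters A–R): lon ⌊173.8619/20⌋ = 8 → I; lat ⌊156.6352/10⌋ = 15 → P.
Square (2°×1°, digits 0–9): lon ⌊13.8619/2⌋ = 6; lat ⌊6.6352/1⌋ = 6.
Subsquare (5′×2.5′, letters a–x): lon ⌊1.8619/0.0833333⌋ = 22 → w; lat ⌊0.6352/0.0416667⌋ = 15 → p.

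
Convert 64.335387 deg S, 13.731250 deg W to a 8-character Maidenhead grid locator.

Offset from 180°W / 90°S: lon 166.26875°, lat 25.66461°.
Field: lon ⌊166.26875/20⌋ = 8 → I; lat ⌊25.66461/10⌋ = 2 → C.
Square: lon ⌊6.26875/2⌋ = 3; lat ⌊5.66461/1⌋ = 5.
Subsquare: lon ⌊0.26875/0.0833333⌋ = 3 → d; lat ⌊0.66461/0.0416667⌋ = 15 → p.
Extended square: lon ⌊0.01875/0.00833333⌋ = 2; lat ⌊0.03961/0.00416667⌋ = 9.

IC35dp29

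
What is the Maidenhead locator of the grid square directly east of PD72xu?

Longitude subsquare x = 23; +1 → 24, wraps to 0 = a, carry into square.
Longitude square 7; +1 → 8.
The latitude characters are unchanged.

PD82au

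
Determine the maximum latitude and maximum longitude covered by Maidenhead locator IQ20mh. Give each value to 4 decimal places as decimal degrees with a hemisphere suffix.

Field I=8, Q=16: +8·20° lon, +16·10° lat → SW at lon -20°, lat 70°.
Square 2, 0: +2·2° lon, +0·1° lat → SW at lon -16°, lat 70°.
Subsquare m=12, h=7: +12·0.0833333° lon, +7·0.0416667° lat → SW at lon -15°, lat 70.2917°.
Cell spans 0.0833333° lon × 0.0416667° lat. NE corner is SW corner plus one full cell.
latitude 70.3333° N, longitude 14.9167° W.

70.3333° N, 14.9167° W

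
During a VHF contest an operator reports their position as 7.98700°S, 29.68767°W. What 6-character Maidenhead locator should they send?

HI52da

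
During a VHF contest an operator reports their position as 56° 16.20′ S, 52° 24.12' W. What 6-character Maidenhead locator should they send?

GD33tr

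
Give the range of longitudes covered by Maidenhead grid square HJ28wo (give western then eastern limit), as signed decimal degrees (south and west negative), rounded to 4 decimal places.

Field H=7, J=9: +7·20° lon, +9·10° lat → SW at lon -40°, lat 0°.
Square 2, 8: +2·2° lon, +8·1° lat → SW at lon -36°, lat 8°.
Subsquare w=22, o=14: +22·0.0833333° lon, +14·0.0416667° lat → SW at lon -34.1667°, lat 8.58333°.
Cell spans 0.0833333° lon × 0.0416667° lat.
west -34.1667, east -34.0833.

-34.1667, -34.0833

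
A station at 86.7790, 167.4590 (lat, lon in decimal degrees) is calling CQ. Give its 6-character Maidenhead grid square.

RR36rs

Add 180° to longitude and 90° to latitude: 347.4590, 176.7790.
Field: 347.4590/20 → 17 → R, 176.7790/10 → 17 → R; chars RR.
Square: 7.4590/2 → 3, 6.7790/1 → 6; chars 36.
Subsquare: 1.4590/0.0833333 → 17 → r, 0.7790/0.0416667 → 18 → s; chars rs.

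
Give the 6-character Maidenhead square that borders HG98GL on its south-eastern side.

Longitude subsquare g = 6; +1 → 7 = h.
Latitude subsquare l = 11; −1 → 10 = k.

HG98hk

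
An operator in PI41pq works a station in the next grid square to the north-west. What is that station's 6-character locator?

PI41or

Longitude subsquare p = 15; −1 → 14 = o.
Latitude subsquare q = 16; +1 → 17 = r.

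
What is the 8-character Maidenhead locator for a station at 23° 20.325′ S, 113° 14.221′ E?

OG66op88

Add 180° to longitude and 90° to latitude: 293.23702, 66.66125.
Field: lon ⌊293.23702/20⌋ = 14 → O; lat ⌊66.66125/10⌋ = 6 → G.
Square: lon ⌊13.23702/2⌋ = 6; lat ⌊6.66125/1⌋ = 6.
Subsquare: lon ⌊1.23702/0.0833333⌋ = 14 → o; lat ⌊0.66125/0.0416667⌋ = 15 → p.
Extended square: lon ⌊0.07035/0.00833333⌋ = 8; lat ⌊0.03625/0.00416667⌋ = 8.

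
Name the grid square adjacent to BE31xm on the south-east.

BE41al

Longitude subsquare x = 23; +1 → 24, wraps to 0 = a, carry into square.
Longitude square 3; +1 → 4.
Latitude subsquare m = 12; −1 → 11 = l.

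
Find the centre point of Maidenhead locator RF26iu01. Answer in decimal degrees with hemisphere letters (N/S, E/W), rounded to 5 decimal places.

33.16042° S, 164.67083° E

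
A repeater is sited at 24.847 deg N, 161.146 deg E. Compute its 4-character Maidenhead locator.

RL04

Add 180° to longitude and 90° to latitude: 341.15, 114.85.
Field: lon ⌊341.15/20⌋ = 17 → R; lat ⌊114.85/10⌋ = 11 → L.
Square: lon ⌊1.15/2⌋ = 0; lat ⌊4.85/1⌋ = 4.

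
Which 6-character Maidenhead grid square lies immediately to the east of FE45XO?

FE55ao

Longitude subsquare x = 23; +1 → 24, wraps to 0 = a, carry into square.
Longitude square 4; +1 → 5.
The latitude characters are unchanged.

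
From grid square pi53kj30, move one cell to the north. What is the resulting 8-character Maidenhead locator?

Latitude extended square 0; +1 → 1.
The longitude characters are unchanged.

PI53kj31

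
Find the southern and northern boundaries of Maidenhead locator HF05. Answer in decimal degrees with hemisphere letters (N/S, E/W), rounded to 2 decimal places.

Field H=7, F=5: +7·20° lon, +5·10° lat → SW at lon -40°, lat -40°.
Square 0, 5: +0·2° lon, +5·1° lat → SW at lon -40°, lat -35°.
Cell spans 2° lon × 1° lat.
south 35.00° S, north 34.00° S.

35.00° S, 34.00° S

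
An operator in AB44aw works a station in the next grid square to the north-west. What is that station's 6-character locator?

Longitude subsquare a = 0; −1 → -1, wraps to 23 = x, carry into square.
Longitude square 4; −1 → 3.
Latitude subsquare w = 22; +1 → 23 = x.

AB34xx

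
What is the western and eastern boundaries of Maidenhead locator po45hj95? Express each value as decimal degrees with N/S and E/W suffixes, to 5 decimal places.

128.65833° E, 128.66667° E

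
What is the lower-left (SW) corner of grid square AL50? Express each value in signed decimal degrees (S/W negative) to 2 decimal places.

Field A=0, L=11: +0·20° lon, +11·10° lat → SW at lon -180°, lat 20°.
Square 5, 0: +5·2° lon, +0·1° lat → SW at lon -170°, lat 20°.
latitude 20.00, longitude -170.00.

20.00, -170.00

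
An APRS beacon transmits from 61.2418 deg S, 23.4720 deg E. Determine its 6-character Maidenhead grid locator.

Add 180° to longitude and 90° to latitude: 203.4720, 28.7582.
Field: 203.4720/20 → 10 → K, 28.7582/10 → 2 → C; chars KC.
Square: 3.4720/2 → 1, 8.7582/1 → 8; chars 18.
Subsquare: 1.4720/0.0833333 → 17 → r, 0.7582/0.0416667 → 18 → s; chars rs.

KC18rs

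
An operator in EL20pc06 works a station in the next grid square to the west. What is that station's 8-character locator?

EL20oc96

Longitude extended square 0; −1 → -1, wraps to 9, carry into subsquare.
Longitude subsquare p = 15; −1 → 14 = o.
The latitude characters are unchanged.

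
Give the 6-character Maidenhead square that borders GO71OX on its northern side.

Latitude subsquare x = 23; +1 → 24, wraps to 0 = a, carry into square.
Latitude square 1; +1 → 2.
The longitude characters are unchanged.

GO72oa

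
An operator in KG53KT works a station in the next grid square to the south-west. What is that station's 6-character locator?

KG53js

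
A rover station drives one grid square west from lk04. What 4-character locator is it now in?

KK94

Longitude square 0; −1 → -1, wraps to 9, carry into field.
Longitude field L = 11; −1 → 10 = K.
The latitude characters are unchanged.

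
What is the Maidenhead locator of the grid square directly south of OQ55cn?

OQ55cm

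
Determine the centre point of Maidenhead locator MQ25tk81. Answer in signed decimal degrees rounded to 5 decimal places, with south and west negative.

Field M=12, Q=16: +12·20° lon, +16·10° lat → SW at lon 60°, lat 70°.
Square 2, 5: +2·2° lon, +5·1° lat → SW at lon 64°, lat 75°.
Subsquare t=19, k=10: +19·0.0833333° lon, +10·0.0416667° lat → SW at lon 65.5833°, lat 75.4167°.
Extended square 8, 1: +8·0.00833333° lon, +1·0.00416667° lat → SW at lon 65.65°, lat 75.4208°.
Cell spans 0.00833333° lon × 0.00416667° lat. Centre is SW corner plus half of each.
latitude 75.42292, longitude 65.65417.

75.42292, 65.65417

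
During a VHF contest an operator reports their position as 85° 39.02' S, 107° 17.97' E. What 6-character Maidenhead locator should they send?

OA34pi

Offset from 180°W / 90°S: lon 287.2995°, lat 4.3497°.
Field (20°×10°, letters A–R): 287.2995/20 → 14 → O, 4.3497/10 → 0 → A; chars OA.
Square (2°×1°, digits 0–9): 7.2995/2 → 3, 4.3497/1 → 4; chars 34.
Subsquare (5′×2.5′, letters a–x): 1.2995/0.0833333 → 15 → p, 0.3497/0.0416667 → 8 → i; chars pi.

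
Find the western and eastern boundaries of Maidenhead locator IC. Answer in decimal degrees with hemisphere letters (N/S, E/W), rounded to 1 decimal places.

20.0° W, 0.0° E

Field I=8, C=2: +8·20° lon, +2·10° lat → SW at lon -20°, lat -70°.
Cell spans 20° lon × 10° lat.
west 20.0° W, east 0.0° E.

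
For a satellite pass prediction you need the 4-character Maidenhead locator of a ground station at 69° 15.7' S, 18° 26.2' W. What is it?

IC00

Offset from 180°W / 90°S: lon 161.56°, lat 20.74°.
Field: 161.56/20 → 8 → I, 20.74/10 → 2 → C; chars IC.
Square: 1.56/2 → 0, 0.74/1 → 0; chars 00.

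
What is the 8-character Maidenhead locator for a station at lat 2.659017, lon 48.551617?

LJ42gp68

Offset from 180°W / 90°S: lon 228.55162°, lat 92.65902°.
Field: 228.55162/20 → 11 → L, 92.65902/10 → 9 → J; chars LJ.
Square: 8.55162/2 → 4, 2.65902/1 → 2; chars 42.
Subsquare: 0.55162/0.0833333 → 6 → g, 0.65902/0.0416667 → 15 → p; chars gp.
Extended square: 0.05162/0.00833333 → 6, 0.03402/0.00416667 → 8; chars 68.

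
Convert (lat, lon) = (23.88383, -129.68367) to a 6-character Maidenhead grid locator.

Shift to the Maidenhead origin (180°W, 90°S): lon 50.3163, lat 113.8838.
Field (20°×10°, letters A–R): 50.3163/20 → 2 → C, 113.8838/10 → 11 → L; chars CL.
Square (2°×1°, digits 0–9): 10.3163/2 → 5, 3.8838/1 → 3; chars 53.
Subsquare (5′×2.5′, letters a–x): 0.3163/0.0833333 → 3 → d, 0.8838/0.0416667 → 21 → v; chars dv.

CL53dv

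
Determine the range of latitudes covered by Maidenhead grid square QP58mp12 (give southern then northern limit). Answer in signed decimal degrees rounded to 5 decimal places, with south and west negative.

Field Q=16, P=15: +16·20° lon, +15·10° lat → SW at lon 140°, lat 60°.
Square 5, 8: +5·2° lon, +8·1° lat → SW at lon 150°, lat 68°.
Subsquare m=12, p=15: +12·0.0833333° lon, +15·0.0416667° lat → SW at lon 151°, lat 68.625°.
Extended square 1, 2: +1·0.00833333° lon, +2·0.00416667° lat → SW at lon 151.008°, lat 68.6333°.
Cell spans 0.00833333° lon × 0.00416667° lat.
south 68.63333, north 68.63750.

68.63333, 68.63750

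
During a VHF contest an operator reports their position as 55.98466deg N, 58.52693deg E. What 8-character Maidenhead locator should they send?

LO95gx36

Shift to the Maidenhead origin (180°W, 90°S): lon 238.52693, lat 145.98466.
Field (20°×10°, letters A–R): lon ⌊238.52693/20⌋ = 11 → L; lat ⌊145.98466/10⌋ = 14 → O.
Square (2°×1°, digits 0–9): lon ⌊18.52693/2⌋ = 9; lat ⌊5.98466/1⌋ = 5.
Subsquare (5′×2.5′, letters a–x): lon ⌊0.52693/0.0833333⌋ = 6 → g; lat ⌊0.98466/0.0416667⌋ = 23 → x.
Extended square (30″×15″, digits 0–9): lon ⌊0.02693/0.00833333⌋ = 3; lat ⌊0.02633/0.00416667⌋ = 6.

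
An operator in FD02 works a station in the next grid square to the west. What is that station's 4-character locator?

ED92

Longitude square 0; −1 → -1, wraps to 9, carry into field.
Longitude field F = 5; −1 → 4 = E.
The latitude characters are unchanged.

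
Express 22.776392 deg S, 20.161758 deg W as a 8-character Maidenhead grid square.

HG97wf03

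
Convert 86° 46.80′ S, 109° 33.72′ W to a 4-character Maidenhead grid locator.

DA53

Shift to the Maidenhead origin (180°W, 90°S): lon 70.44, lat 3.22.
Field: 70.44/20 → 3 → D, 3.22/10 → 0 → A; chars DA.
Square: 10.44/2 → 5, 3.22/1 → 3; chars 53.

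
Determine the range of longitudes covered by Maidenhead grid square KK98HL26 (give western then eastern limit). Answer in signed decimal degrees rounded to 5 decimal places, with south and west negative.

38.60000, 38.60833

Field K=10, K=10: +10·20° lon, +10·10° lat → SW at lon 20°, lat 10°.
Square 9, 8: +9·2° lon, +8·1° lat → SW at lon 38°, lat 18°.
Subsquare h=7, l=11: +7·0.0833333° lon, +11·0.0416667° lat → SW at lon 38.5833°, lat 18.4583°.
Extended square 2, 6: +2·0.00833333° lon, +6·0.00416667° lat → SW at lon 38.6°, lat 18.4833°.
Cell spans 0.00833333° lon × 0.00416667° lat.
west 38.60000, east 38.60833.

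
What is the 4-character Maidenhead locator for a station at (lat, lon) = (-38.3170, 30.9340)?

Shift to the Maidenhead origin (180°W, 90°S): lon 210.93, lat 51.68.
Field: lon ⌊210.93/20⌋ = 10 → K; lat ⌊51.68/10⌋ = 5 → F.
Square: lon ⌊10.93/2⌋ = 5; lat ⌊1.68/1⌋ = 1.

KF51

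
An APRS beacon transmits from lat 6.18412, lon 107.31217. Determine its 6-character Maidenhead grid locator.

Shift to the Maidenhead origin (180°W, 90°S): lon 287.3122, lat 96.1841.
Field (20°×10°, letters A–R): lon ⌊287.3122/20⌋ = 14 → O; lat ⌊96.1841/10⌋ = 9 → J.
Square (2°×1°, digits 0–9): lon ⌊7.3122/2⌋ = 3; lat ⌊6.1841/1⌋ = 6.
Subsquare (5′×2.5′, letters a–x): lon ⌊1.3122/0.0833333⌋ = 15 → p; lat ⌊0.1841/0.0416667⌋ = 4 → e.

OJ36pe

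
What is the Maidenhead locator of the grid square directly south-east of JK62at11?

JK62at20

Longitude extended square 1; +1 → 2.
Latitude extended square 1; −1 → 0.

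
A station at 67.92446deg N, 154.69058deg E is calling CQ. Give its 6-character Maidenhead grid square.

QP77iw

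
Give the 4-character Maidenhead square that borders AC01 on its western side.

Longitude square 0; −1 → -1, wraps to 9, carry into field.
Longitude field A = 0; −1 → -1, wraps to 17 = R, wrapping around the antimeridian.
The latitude characters are unchanged.

RC91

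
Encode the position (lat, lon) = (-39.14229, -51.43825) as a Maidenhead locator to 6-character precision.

Shift to the Maidenhead origin (180°W, 90°S): lon 128.5618, lat 50.8577.
Field: 128.5618/20 → 6 → G, 50.8577/10 → 5 → F; chars GF.
Square: 8.5618/2 → 4, 0.8577/1 → 0; chars 40.
Subsquare: 0.5618/0.0833333 → 6 → g, 0.8577/0.0416667 → 20 → u; chars gu.

GF40gu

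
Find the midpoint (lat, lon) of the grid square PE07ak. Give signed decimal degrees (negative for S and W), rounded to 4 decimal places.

-42.5625, 120.0417

Field P=15, E=4: +15·20° lon, +4·10° lat → SW at lon 120°, lat -50°.
Square 0, 7: +0·2° lon, +7·1° lat → SW at lon 120°, lat -43°.
Subsquare a=0, k=10: +0·0.0833333° lon, +10·0.0416667° lat → SW at lon 120°, lat -42.5833°.
Cell spans 0.0833333° lon × 0.0416667° lat. Centre is SW corner plus half of each.
latitude -42.5625, longitude 120.0417.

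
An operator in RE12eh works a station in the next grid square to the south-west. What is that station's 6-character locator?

RE12dg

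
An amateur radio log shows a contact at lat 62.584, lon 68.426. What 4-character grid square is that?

MP42

Offset from 180°W / 90°S: lon 248.43°, lat 152.58°.
Field: lon ⌊248.43/20⌋ = 12 → M; lat ⌊152.58/10⌋ = 15 → P.
Square: lon ⌊8.43/2⌋ = 4; lat ⌊2.58/1⌋ = 2.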